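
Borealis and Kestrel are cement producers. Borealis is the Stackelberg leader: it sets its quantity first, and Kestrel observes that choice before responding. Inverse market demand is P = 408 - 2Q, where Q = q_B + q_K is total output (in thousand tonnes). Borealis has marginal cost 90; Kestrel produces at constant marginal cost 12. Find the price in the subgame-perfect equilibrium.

Solve by backward induction. Given q_B, the follower Kestrel maximises π_K = (408 - 2q_B - 2q_K)q_K - 12q_K.
∂π_K/∂q_K = 396 - 2q_B - 4q_K = 0 gives the reaction function q_K = (396 - 2q_B)/4.
Borealis substitutes q_K(q_B) into its own profit: π_B = q_B(408 - 2q_B - (396 - 2q_B)/2) - 90q_B = (210 - q_B)q_B - 90q_B.
The leader's first-order condition 120 - 2q_B = 0 yields q_B = 60.
Then q_K = (396 - 2·60)/4 = 69.
Total output Q = 129, so price P = 408 - 2·129 = 150.

150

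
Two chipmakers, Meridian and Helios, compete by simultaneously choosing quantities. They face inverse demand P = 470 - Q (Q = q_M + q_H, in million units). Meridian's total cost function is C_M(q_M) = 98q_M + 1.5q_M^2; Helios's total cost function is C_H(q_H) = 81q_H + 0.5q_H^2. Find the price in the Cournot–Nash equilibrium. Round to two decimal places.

305.71

Meridian's profit: π_M = (470 - Q)q_M - (98q_M + (3/2)q_M²). Setting ∂π_M/∂q_M = 0: 372 - 5q_M - (q_H) = 0.
Helios's profit: π_H = (470 - Q)q_H - (81q_H + (1/2)q_H²). Setting ∂π_H/∂q_H = 0: 389 - 3q_H - (q_M) = 0.
Best responses: q_M = (372 - q_H)/5, q_H = (389 - q_M)/3.
Solving the pair: q_M = 727/14, q_H = 1573/14.
Total output Q = 1150/7, so price P = 470 - 1150/7 = 305.7143.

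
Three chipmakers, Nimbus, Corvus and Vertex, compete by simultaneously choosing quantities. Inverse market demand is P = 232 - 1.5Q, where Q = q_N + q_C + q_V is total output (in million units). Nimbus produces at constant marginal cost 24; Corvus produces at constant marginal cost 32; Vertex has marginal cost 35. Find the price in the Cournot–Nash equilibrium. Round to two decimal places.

80.75

Nimbus's profit: π_N = (232 - 1.5Q)q_N - (24q_N). Setting ∂π_N/∂q_N = 0: 208 - 3q_N - (3/2)(q_C + q_V) = 0.
Corvus's first-order condition: 200 - 3q_C - (3/2)(q_N + q_V) = 0.
Vertex's profit: π_V = (232 - 1.5Q)q_V - (35q_V). Setting ∂π_V/∂q_V = 0: 197 - 3q_V - (3/2)(q_N + q_C) = 0.
Adding the 3 first-order conditions: 605 − 6Q = 0, so Q = 605/6.
Back-substituting: q_N = (208 − 605/4)/(3/2) = 227/6, q_C = (200 − 605/4)/(3/2) = 65/2, q_V = (197 − 605/4)/(3/2) = 61/2.
Total output Q = 605/6, so price P = 232 - (3/2)·(605/6) = 323/4.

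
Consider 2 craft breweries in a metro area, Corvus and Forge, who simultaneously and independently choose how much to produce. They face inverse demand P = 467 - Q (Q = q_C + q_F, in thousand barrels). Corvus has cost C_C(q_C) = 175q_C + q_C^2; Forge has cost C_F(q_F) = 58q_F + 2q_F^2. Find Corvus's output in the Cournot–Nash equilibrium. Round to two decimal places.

58.39

Corvus's profit: π_C = (467 - Q)q_C - (175q_C + q_C²). Setting ∂π_C/∂q_C = 0: 292 - 4q_C - (q_F) = 0.
Forge's profit: π_F = (467 - Q)q_F - (58q_F + 2q_F²). Setting ∂π_F/∂q_F = 0: 409 - 6q_F - (q_C) = 0.
So q_C = (292 - q_F)/4 and q_F = (409 - q_C)/6.
Substituting one into the other gives q_C = 1343/23 and q_F = 1344/23.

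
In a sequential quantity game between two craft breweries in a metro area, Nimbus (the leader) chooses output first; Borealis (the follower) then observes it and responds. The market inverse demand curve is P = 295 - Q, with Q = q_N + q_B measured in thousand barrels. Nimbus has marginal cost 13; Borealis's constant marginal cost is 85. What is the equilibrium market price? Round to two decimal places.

101.50

The follower Borealis best-responds to any q_N: π_B = (295 - Q)q_B - 85q_B.
∂π_B/∂q_B = 210 - q_N - 2q_B = 0 gives the reaction function q_B = (210 - q_N)/2.
Nimbus substitutes q_B(q_N) into its own profit: π_N = q_N(295 - q_N - (210 - q_N)/2) - 13q_N = (190 - (1/2)q_N)q_N - 13q_N.
Maximising: ∂π_N/∂q_N = 177 - q_N = 0, giving q_N = 177.
Then q_B = (210 - 177)/2 = 33/2.
Total output Q = 387/2, so price P = 295 - 387/2 = 203/2.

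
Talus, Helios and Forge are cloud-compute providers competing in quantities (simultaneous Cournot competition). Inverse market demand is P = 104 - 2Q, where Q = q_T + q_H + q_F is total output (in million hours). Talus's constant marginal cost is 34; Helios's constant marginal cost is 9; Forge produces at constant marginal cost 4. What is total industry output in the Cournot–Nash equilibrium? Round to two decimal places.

33.13

Talus's profit: π_T = (104 - 2Q)q_T - (34q_T). Setting ∂π_T/∂q_T = 0: 70 - 4q_T - 2(q_H + q_F) = 0.
Helios's profit: π_H = (104 - 2Q)q_H - (9q_H). Setting ∂π_H/∂q_H = 0: 95 - 4q_H - 2(q_T + q_F) = 0.
Forge's first-order condition: 100 - 4q_F - 2(q_T + q_H) = 0.
Adding the 3 conditions: 265 − 4Q − 4Q = 0, i.e. Q = 265/8.
Back-substituting: q_T = (70 − 265/4)/2 = 15/8, q_H = (95 − 265/4)/2 = 115/8, q_F = (100 − 265/4)/2 = 135/8.
Total output Q = 15/8 + 115/8 + 135/8 = 265/8.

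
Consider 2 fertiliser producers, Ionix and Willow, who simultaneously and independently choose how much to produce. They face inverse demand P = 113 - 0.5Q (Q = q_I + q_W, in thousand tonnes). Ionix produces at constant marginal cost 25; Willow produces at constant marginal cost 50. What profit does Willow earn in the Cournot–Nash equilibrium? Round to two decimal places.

Ionix's profit: π_I = (113 - 0.5Q)q_I - (25q_I). Setting ∂π_I/∂q_I = 0: 88 - q_I - (1/2)(q_W) = 0.
Willow's profit: π_W = (113 - 0.5Q)q_W - (50q_W). Setting ∂π_W/∂q_W = 0: 63 - q_W - (1/2)(q_I) = 0.
Best responses: q_I = (88 - (1/2)q_W), q_W = (63 - (1/2)q_I).
Substituting one into the other gives q_I = 226/3 and q_W = 76/3.
Price P = 113 - (1/2)·(302/3) = 188/3.
Willow's profit: (188/3 - 50)·(76/3) = 320.8889.

320.89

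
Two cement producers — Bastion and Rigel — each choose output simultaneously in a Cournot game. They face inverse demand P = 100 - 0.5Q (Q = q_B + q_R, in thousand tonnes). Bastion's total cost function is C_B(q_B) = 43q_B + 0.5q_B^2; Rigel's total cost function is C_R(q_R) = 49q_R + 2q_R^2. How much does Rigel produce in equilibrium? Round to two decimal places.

7.54

Bastion's profit: π_B = (100 - 0.5Q)q_B - (43q_B + (1/2)q_B²). Setting ∂π_B/∂q_B = 0: 57 - 2q_B - (1/2)(q_R) = 0.
Rigel's first-order condition: 51 - 5q_R - (1/2)(q_B) = 0.
Best responses: q_B = (57 - (1/2)q_R)/2, q_R = (51 - (1/2)q_B)/5.
Substituting one into the other gives q_B = 346/13 and q_R = 98/13.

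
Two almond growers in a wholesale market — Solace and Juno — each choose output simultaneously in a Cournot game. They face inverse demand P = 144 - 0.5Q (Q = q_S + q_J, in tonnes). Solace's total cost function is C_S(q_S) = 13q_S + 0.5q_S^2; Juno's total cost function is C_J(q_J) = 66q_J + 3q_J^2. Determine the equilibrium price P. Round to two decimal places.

108.78

Solace's profit: π_S = (144 - 0.5Q)q_S - (13q_S + (1/2)q_S²). Setting ∂π_S/∂q_S = 0: 131 - 2q_S - (1/2)(q_J) = 0.
Juno's first-order condition: 78 - 7q_J - (1/2)(q_S) = 0.
So q_S = (131 - (1/2)q_J)/2 and q_J = (78 - (1/2)q_S)/7.
Solving the pair: q_S = 63.8545, q_J = 362/55.
Total output Q = 70.4364, so price P = 144 - (1/2)·70.4364 = 108.7818.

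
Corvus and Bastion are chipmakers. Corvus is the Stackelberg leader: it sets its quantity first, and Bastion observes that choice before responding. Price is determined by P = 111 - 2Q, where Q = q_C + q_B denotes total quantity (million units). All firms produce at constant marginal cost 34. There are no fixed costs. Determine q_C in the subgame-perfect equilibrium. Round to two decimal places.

19.25

The follower Bastion best-responds to any q_C: π_B = (111 - 2Q)q_B - 34q_B.
∂π_B/∂q_B = 77 - 2q_C - 4q_B = 0 gives the reaction function q_B = (77 - 2q_C)/4.
Corvus substitutes q_B(q_C) into its own profit: π_C = q_C(111 - 2q_C - (77 - 2q_C)/2) - 34q_C = (145/2 - q_C)q_C - 34q_C.
The leader's first-order condition 77/2 - 2q_C = 0 yields q_C = 77/4.
Then q_B = (77 - 2·(77/4))/4 = 77/8.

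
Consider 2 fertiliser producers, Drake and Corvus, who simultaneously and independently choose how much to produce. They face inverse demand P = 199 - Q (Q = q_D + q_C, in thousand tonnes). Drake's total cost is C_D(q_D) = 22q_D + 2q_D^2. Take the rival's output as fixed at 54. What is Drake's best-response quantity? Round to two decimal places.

With the rival's output fixed at 54, Drake's profit is π_D = (199 - 54 - q_D)q_D - (22q_D + 2q_D²) = (145 - q_D)q_D - (22q_D + 2q_D²).
∂π_D/∂q_D = 123 - 6q_D = 0, so q_D = 41/2.

20.50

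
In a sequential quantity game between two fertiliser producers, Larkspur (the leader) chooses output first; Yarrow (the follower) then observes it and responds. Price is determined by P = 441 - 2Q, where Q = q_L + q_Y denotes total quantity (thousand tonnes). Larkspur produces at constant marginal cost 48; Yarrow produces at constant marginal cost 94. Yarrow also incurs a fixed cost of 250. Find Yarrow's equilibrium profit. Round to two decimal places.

1782.03

Solve by backward induction. Given q_L, the follower Yarrow maximises π_Y = (441 - 2q_L - 2q_Y)q_Y - 94q_Y.
∂π_Y/∂q_Y = 347 - 2q_L - 4q_Y = 0 gives the reaction function q_Y = (347 - 2q_L)/4.
Larkspur substitutes q_Y(q_L) into its own profit: π_L = q_L(441 - 2q_L - (347 - 2q_L)/2) - 48q_L = (535/2 - q_L)q_L - 48q_L.
Leader FOC: 439/2 - 2q_L = 0, so q_L = 439/4.
Then q_Y = (347 - 2·(439/4))/4 = 255/8.
Price P = 441 - 2·(1133/8) = 631/4.
Yarrow's profit: (631/4 - 94)·(255/8) - 250 = 1782.0313.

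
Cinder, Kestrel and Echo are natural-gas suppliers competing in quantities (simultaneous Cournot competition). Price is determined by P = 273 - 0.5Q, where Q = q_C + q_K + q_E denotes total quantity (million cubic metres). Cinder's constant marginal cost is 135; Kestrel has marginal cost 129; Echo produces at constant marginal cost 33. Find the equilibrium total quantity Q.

Cinder's profit: π_C = (273 - 0.5Q)q_C - (135q_C). Setting ∂π_C/∂q_C = 0: 138 - q_C - (1/2)(q_K + q_E) = 0.
Kestrel's first-order condition: 144 - q_K - (1/2)(q_C + q_E) = 0.
Echo's first-order condition: 240 - q_E - (1/2)(q_C + q_K) = 0.
Adding the 3 conditions: 522 − Q − Q = 0, i.e. Q = 261.
Back-substituting: q_C = (138 − 261/2)/(1/2) = 15, q_K = (144 − 261/2)/(1/2) = 27, q_E = (240 − 261/2)/(1/2) = 219.
Total output Q = 15 + 27 + 219 = 261.

261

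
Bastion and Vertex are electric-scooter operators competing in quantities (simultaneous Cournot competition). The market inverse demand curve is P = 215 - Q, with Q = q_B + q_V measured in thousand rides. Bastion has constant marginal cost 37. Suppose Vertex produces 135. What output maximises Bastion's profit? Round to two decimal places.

With the rival's output fixed at 135, Bastion's profit is π_B = (215 - 135 - q_B)q_B - (37q_B) = (80 - q_B)q_B - (37q_B).
∂π_B/∂q_B = 43 - 2q_B = 0, so q_B = 43/2.

21.50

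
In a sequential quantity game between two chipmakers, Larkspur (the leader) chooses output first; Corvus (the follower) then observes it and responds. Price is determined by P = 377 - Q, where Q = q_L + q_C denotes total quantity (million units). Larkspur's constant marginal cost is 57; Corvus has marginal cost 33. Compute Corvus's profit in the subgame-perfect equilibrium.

9604

Solve by backward induction. Given q_L, the follower Corvus maximises π_C = (377 - q_L - q_C)q_C - 33q_C.
∂π_C/∂q_C = 344 - q_L - 2q_C = 0 gives the reaction function q_C = (344 - q_L)/2.
The leader anticipates this reaction. Substituting into P = 377 - Q gives P = 205 - (1/2)q_L, so π_L = (205 - (1/2)q_L)q_L - 57q_L.
Leader FOC: 148 - q_L = 0, so q_L = 148.
Then q_C = (344 - 148)/2 = 98.
Price P = 377 - 246 = 131.
Corvus's profit: (131 - 33)·98 = 9604.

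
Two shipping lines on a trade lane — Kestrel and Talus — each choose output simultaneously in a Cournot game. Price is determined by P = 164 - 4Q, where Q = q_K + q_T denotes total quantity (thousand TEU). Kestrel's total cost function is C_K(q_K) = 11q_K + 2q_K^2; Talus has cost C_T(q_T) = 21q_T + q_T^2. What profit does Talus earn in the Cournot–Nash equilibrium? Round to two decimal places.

Kestrel's profit: π_K = (164 - 4Q)q_K - (11q_K + 2q_K²). Setting ∂π_K/∂q_K = 0: 153 - 12q_K - 4(q_T) = 0.
Talus's profit: π_T = (164 - 4Q)q_T - (21q_T + q_T²). Setting ∂π_T/∂q_T = 0: 143 - 10q_T - 4(q_K) = 0.
So q_K = (153 - 4q_T)/12 and q_T = (143 - 4q_K)/10.
Substituting one into the other gives q_K = 479/52 and q_T = 138/13.
Price P = 164 - 4·(1031/52) = 1101/13.
Talus's profit: (1101/13)·(138/13) - 21·(138/13) - (138/13)² = 563.4320.

563.43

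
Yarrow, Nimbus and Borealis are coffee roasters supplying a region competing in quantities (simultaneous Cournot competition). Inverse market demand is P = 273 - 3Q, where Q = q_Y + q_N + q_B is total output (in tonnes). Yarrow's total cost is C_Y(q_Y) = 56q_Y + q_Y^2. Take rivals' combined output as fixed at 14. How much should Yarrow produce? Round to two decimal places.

21.88

With rivals' combined output fixed at 14, Yarrow's profit is π_Y = (273 - 3·14 - 3q_Y)q_Y - (56q_Y + q_Y²) = (231 - 3q_Y)q_Y - (56q_Y + q_Y²).
∂π_Y/∂q_Y = 175 - 8q_Y = 0, so q_Y = 175/8.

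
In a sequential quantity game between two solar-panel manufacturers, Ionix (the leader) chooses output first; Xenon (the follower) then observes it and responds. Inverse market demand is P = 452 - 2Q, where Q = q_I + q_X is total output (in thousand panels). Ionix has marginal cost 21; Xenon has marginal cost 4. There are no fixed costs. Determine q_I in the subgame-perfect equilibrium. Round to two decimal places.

Solve by backward induction. Given q_I, the follower Xenon maximises π_X = (452 - 2q_I - 2q_X)q_X - 4q_X.
Follower FOC: 448 - 2q_I - 4q_X = 0, so q_X(q_I) = (448 - 2q_I)/4.
The leader anticipates this reaction. Substituting into P = 452 - 2Q gives P = 228 - q_I, so π_I = (228 - q_I)q_I - 21q_I.
Maximising: ∂π_I/∂q_I = 207 - 2q_I = 0, giving q_I = 207/2.
Then q_X = (448 - 2·(207/2))/4 = 241/4.

103.50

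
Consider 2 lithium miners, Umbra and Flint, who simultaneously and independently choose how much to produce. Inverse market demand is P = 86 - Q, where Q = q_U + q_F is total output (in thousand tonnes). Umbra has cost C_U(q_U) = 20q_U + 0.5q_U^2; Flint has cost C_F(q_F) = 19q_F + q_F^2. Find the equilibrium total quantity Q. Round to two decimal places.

Umbra's profit: π_U = (86 - Q)q_U - (20q_U + (1/2)q_U²). Setting ∂π_U/∂q_U = 0: 66 - 3q_U - (q_F) = 0.
Flint's first-order condition: 67 - 4q_F - (q_U) = 0.
So q_U = (66 - q_F)/3 and q_F = (67 - q_U)/4.
Substituting one into the other gives q_U = 197/11 and q_F = 135/11.
Total output Q = 197/11 + 135/11 = 332/11.

30.18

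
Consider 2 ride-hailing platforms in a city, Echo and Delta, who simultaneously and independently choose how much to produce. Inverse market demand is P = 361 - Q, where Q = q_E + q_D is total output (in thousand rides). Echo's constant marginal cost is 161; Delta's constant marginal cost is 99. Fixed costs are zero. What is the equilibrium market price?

Echo's profit: π_E = (361 - Q)q_E - (161q_E). Setting ∂π_E/∂q_E = 0: 200 - 2q_E - (q_D) = 0.
Delta's first-order condition: 262 - 2q_D - (q_E) = 0.
So q_E = (200 - q_D)/2 and q_D = (262 - q_E)/2.
Solving the pair: q_E = 46, q_D = 108.
Total output Q = 154, so price P = 361 - 154 = 207.

207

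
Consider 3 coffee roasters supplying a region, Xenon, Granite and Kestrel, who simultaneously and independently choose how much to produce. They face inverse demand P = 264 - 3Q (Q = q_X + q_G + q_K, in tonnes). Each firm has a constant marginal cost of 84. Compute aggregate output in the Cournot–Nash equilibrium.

45

Each firm earns π_i = (264 - 3Q)q_i - 84q_i.
First-order condition (treating rivals' output as given): 180 - 6q_i - 3·Σ_{j≠i} q_j = 0.
With identical firms every q_j equals q_i, so Σ_{j≠i} q_j = 2q_i and 180 = 12q_i, giving q_i = 15.
Total output Q = 15 + 15 + 15 = 45.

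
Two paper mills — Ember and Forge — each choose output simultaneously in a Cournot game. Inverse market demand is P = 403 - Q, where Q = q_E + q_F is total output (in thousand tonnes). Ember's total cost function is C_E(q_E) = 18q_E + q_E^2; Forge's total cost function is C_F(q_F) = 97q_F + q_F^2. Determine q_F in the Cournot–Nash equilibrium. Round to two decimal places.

Ember's profit: π_E = (403 - Q)q_E - (18q_E + q_E²). Setting ∂π_E/∂q_E = 0: 385 - 4q_E - (q_F) = 0.
Forge's profit: π_F = (403 - Q)q_F - (97q_F + q_F²). Setting ∂π_F/∂q_F = 0: 306 - 4q_F - (q_E) = 0.
Best responses: q_E = (385 - q_F)/4, q_F = (306 - q_E)/4.
Solving the pair: q_E = 1234/15, q_F = 839/15.

55.93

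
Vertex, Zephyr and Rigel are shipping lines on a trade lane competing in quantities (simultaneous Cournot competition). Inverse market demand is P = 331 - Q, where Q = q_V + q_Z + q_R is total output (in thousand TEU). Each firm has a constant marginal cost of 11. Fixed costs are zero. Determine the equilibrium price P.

91

Each firm earns π_i = (331 - Q)q_i - 11q_i.
First-order condition (treating rivals' output as given): 320 - 2q_i - Σ_{j≠i} q_j = 0.
With identical firms every q_j equals q_i, so Σ_{j≠i} q_j = 2q_i and 320 = 4q_i, giving q_i = 80.
Total output Q = 240, so price P = 331 - 240 = 91.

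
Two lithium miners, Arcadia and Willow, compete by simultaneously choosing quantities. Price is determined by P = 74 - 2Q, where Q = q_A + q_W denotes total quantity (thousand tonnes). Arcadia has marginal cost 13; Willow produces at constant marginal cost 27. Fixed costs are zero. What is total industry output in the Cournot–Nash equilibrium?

18

Arcadia's profit: π_A = (74 - 2Q)q_A - (13q_A). Setting ∂π_A/∂q_A = 0: 61 - 4q_A - 2(q_W) = 0.
Willow's profit: π_W = (74 - 2Q)q_W - (27q_W). Setting ∂π_W/∂q_W = 0: 47 - 4q_W - 2(q_A) = 0.
Best responses: q_A = (61 - 2q_W)/4, q_W = (47 - 2q_A)/4.
Substituting one into the other gives q_A = 25/2 and q_W = 11/2.
Total output Q = 25/2 + 11/2 = 18.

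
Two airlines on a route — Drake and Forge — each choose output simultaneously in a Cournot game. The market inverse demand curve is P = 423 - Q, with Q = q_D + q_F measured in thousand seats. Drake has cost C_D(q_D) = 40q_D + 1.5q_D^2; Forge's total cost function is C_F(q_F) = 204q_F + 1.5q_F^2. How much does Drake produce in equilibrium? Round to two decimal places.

70.67

Drake's profit: π_D = (423 - Q)q_D - (40q_D + (3/2)q_D²). Setting ∂π_D/∂q_D = 0: 383 - 5q_D - (q_F) = 0.
Forge's profit: π_F = (423 - Q)q_F - (204q_F + (3/2)q_F²). Setting ∂π_F/∂q_F = 0: 219 - 5q_F - (q_D) = 0.
So q_D = (383 - q_F)/5 and q_F = (219 - q_D)/5.
Solving the pair: q_D = 212/3, q_F = 89/3.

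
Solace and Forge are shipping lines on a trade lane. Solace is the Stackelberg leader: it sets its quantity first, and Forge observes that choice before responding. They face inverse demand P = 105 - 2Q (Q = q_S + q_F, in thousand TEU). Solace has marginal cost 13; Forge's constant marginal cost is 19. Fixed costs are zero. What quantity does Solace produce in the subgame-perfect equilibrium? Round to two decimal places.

The follower Forge best-responds to any q_S: π_F = (105 - 2Q)q_F - 19q_F.
Follower FOC: 86 - 2q_S - 4q_F = 0, so q_F(q_S) = (86 - 2q_S)/4.
The leader anticipates this reaction. Substituting into P = 105 - 2Q gives P = 62 - q_S, so π_S = (62 - q_S)q_S - 13q_S.
Leader FOC: 49 - 2q_S = 0, so q_S = 49/2.
Then q_F = (86 - 2·(49/2))/4 = 37/4.

24.50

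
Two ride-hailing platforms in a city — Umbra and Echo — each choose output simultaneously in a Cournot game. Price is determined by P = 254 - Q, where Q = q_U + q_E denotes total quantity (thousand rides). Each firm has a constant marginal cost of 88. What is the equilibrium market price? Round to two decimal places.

Each firm earns π_i = (254 - Q)q_i - 88q_i.
Setting ∂π_i/∂q_i = 0 with rivals' quantities fixed: 166 - 2q_i - q_j = 0.
With identical firms every q_j equals q_i, so q_j = q_i and 166 = 3q_i, giving q_i = 166/3.
Total output Q = 332/3, so price P = 254 - 332/3 = 430/3.

143.33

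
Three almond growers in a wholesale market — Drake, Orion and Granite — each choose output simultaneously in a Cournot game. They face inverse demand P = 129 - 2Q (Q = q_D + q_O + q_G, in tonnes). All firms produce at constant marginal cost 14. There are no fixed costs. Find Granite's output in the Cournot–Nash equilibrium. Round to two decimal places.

A representative firm's profit is π_i = q_i(129 - 2Q) - 14q_i.
First-order condition (treating rivals' output as given): 115 - 4q_i - 2·Σ_{j≠i} q_j = 0.
With identical firms every q_j equals q_i, so Σ_{j≠i} q_j = 2q_i and 115 = 8q_i, giving q_i = 115/8.

14.38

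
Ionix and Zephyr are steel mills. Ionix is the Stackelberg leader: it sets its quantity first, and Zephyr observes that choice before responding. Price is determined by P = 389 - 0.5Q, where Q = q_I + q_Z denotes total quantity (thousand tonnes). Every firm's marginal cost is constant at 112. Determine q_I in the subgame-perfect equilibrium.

Solve by backward induction. Given q_I, the follower Zephyr maximises π_Z = (389 - (1/2)q_I - (1/2)q_Z)q_Z - 112q_Z.
Follower FOC: 277 - (1/2)q_I - q_Z = 0, so q_Z(q_I) = (277 - (1/2)q_I).
Ionix substitutes q_Z(q_I) into its own profit: π_I = q_I(389 - (1/2)q_I - (277 - (1/2)q_I)/2) - 112q_I = (501/2 - (1/4)q_I)q_I - 112q_I.
The leader's first-order condition 277/2 - (1/2)q_I = 0 yields q_I = 277.
Then q_Z = (277 - (1/2)·277) = 277/2.

277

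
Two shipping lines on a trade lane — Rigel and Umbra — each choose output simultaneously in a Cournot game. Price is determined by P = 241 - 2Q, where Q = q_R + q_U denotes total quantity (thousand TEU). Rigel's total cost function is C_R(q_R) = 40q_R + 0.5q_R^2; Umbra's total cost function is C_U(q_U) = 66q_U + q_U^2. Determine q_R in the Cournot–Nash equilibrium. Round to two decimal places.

Rigel's profit: π_R = (241 - 2Q)q_R - (40q_R + (1/2)q_R²). Setting ∂π_R/∂q_R = 0: 201 - 5q_R - 2(q_U) = 0.
Umbra's profit: π_U = (241 - 2Q)q_U - (66q_U + q_U²). Setting ∂π_U/∂q_U = 0: 175 - 6q_U - 2(q_R) = 0.
So q_R = (201 - 2q_U)/5 and q_U = (175 - 2q_R)/6.
Substituting one into the other gives q_R = 428/13 and q_U = 473/26.

32.92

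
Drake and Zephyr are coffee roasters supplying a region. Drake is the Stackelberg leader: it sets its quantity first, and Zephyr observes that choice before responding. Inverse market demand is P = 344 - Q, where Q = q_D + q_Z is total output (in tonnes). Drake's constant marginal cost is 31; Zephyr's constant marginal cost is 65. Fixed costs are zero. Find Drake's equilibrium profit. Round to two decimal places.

15051.13

The follower Zephyr best-responds to any q_D: π_Z = (344 - Q)q_Z - 65q_Z.
∂π_Z/∂q_Z = 279 - q_D - 2q_Z = 0 gives the reaction function q_Z = (279 - q_D)/2.
The leader anticipates this reaction. Substituting into P = 344 - Q gives P = 409/2 - (1/2)q_D, so π_D = (409/2 - (1/2)q_D)q_D - 31q_D.
Maximising: ∂π_D/∂q_D = 347/2 - q_D = 0, giving q_D = 347/2.
Then q_Z = (279 - 347/2)/2 = 211/4.
Price P = 344 - 905/4 = 471/4.
Drake's profit: (471/4 - 31)·(347/2) = 15051.1250.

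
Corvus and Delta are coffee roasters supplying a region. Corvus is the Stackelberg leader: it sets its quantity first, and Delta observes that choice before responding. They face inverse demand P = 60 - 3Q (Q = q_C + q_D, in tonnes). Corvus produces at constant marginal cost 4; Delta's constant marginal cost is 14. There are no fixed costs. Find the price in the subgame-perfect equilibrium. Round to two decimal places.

The follower Delta best-responds to any q_C: π_D = (60 - 3Q)q_D - 14q_D.
Follower FOC: 46 - 3q_C - 6q_D = 0, so q_D(q_C) = (46 - 3q_C)/6.
The leader anticipates this reaction. Substituting into P = 60 - 3Q gives P = 37 - (3/2)q_C, so π_C = (37 - (3/2)q_C)q_C - 4q_C.
The leader's first-order condition 33 - 3q_C = 0 yields q_C = 11.
Then q_D = (46 - 3·11)/6 = 13/6.
Total output Q = 79/6, so price P = 60 - 3·(79/6) = 41/2.

20.50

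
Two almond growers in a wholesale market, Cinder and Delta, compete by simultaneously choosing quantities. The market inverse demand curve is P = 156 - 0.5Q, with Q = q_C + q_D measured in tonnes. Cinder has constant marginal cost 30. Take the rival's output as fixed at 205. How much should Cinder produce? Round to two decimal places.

With the rival's output fixed at 205, Cinder's profit is π_C = (156 - (1/2)·205 - (1/2)q_C)q_C - (30q_C) = (107/2 - (1/2)q_C)q_C - (30q_C).
∂π_C/∂q_C = 47/2 - q_C = 0, so q_C = 47/2.

23.50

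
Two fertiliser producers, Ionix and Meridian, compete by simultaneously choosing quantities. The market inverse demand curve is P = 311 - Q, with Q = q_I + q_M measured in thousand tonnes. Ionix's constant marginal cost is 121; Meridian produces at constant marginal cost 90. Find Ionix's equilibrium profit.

2809

Ionix's profit: π_I = (311 - Q)q_I - (121q_I). Setting ∂π_I/∂q_I = 0: 190 - 2q_I - (q_M) = 0.
Meridian's profit: π_M = (311 - Q)q_M - (90q_M). Setting ∂π_M/∂q_M = 0: 221 - 2q_M - (q_I) = 0.
Rearranging gives the reaction functions q_I = (190 - q_M)/2 and q_M = (221 - q_I)/2.
Solving the pair: q_I = 53, q_M = 84.
Price P = 311 - 137 = 174.
Ionix's profit: (174 - 121)·53 = 2809.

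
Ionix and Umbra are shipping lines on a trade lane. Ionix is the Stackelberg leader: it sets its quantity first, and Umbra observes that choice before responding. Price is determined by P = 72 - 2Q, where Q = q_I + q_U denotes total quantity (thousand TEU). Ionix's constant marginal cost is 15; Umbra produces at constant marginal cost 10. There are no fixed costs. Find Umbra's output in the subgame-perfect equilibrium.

The follower Umbra best-responds to any q_I: π_U = (72 - 2Q)q_U - 10q_U.
∂π_U/∂q_U = 62 - 2q_I - 4q_U = 0 gives the reaction function q_U = (62 - 2q_I)/4.
The leader anticipates this reaction. Substituting into P = 72 - 2Q gives P = 41 - q_I, so π_I = (41 - q_I)q_I - 15q_I.
Maximising: ∂π_I/∂q_I = 26 - 2q_I = 0, giving q_I = 13.
Then q_U = (62 - 2·13)/4 = 9.

9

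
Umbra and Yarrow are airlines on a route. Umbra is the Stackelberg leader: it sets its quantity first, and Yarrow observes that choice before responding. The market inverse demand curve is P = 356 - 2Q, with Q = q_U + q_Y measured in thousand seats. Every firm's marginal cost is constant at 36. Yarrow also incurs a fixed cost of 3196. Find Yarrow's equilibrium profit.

4

The follower Yarrow best-responds to any q_U: π_Y = (356 - 2Q)q_Y - 36q_Y.
Setting the follower's marginal profit to zero, 320 - 2q_U - 4q_Y = 0, i.e. q_Y = (320 - 2q_U)/4.
Umbra substitutes q_Y(q_U) into its own profit: π_U = q_U(356 - 2q_U - (320 - 2q_U)/2) - 36q_U = (196 - q_U)q_U - 36q_U.
The leader's first-order condition 160 - 2q_U = 0 yields q_U = 80.
Then q_Y = (320 - 2·80)/4 = 40.
Price P = 356 - 2·120 = 116.
Yarrow's profit: (116 - 36)·40 - 3196 = 4.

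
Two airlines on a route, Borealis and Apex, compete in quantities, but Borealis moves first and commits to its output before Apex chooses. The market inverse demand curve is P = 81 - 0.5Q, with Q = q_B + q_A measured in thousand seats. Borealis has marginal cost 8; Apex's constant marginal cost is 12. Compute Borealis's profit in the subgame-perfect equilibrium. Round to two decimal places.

Solve by backward induction. Given q_B, the follower Apex maximises π_A = (81 - (1/2)q_B - (1/2)q_A)q_A - 12q_A.
Setting the follower's marginal profit to zero, 69 - (1/2)q_B - q_A = 0, i.e. q_A = (69 - (1/2)q_B).
Borealis substitutes q_A(q_B) into its own profit: π_B = q_B(81 - (1/2)q_B - (69 - (1/2)q_B)/2) - 8q_B = (93/2 - (1/4)q_B)q_B - 8q_B.
Leader FOC: 77/2 - (1/2)q_B = 0, so q_B = 77.
Then q_A = (69 - (1/2)·77) = 61/2.
Price P = 81 - (1/2)·(215/2) = 109/4.
Borealis's profit: (109/4 - 8)·77 = 1482.2500.

1482.25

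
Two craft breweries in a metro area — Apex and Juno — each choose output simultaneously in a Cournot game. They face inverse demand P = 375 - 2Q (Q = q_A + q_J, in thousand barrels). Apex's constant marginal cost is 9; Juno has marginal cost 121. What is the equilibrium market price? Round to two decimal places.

168.33

Apex's profit: π_A = (375 - 2Q)q_A - (9q_A). Setting ∂π_A/∂q_A = 0: 366 - 4q_A - 2(q_J) = 0.
Juno's profit: π_J = (375 - 2Q)q_J - (121q_J). Setting ∂π_J/∂q_J = 0: 254 - 4q_J - 2(q_A) = 0.
So q_A = (366 - 2q_J)/4 and q_J = (254 - 2q_A)/4.
Substituting one into the other gives q_A = 239/3 and q_J = 71/3.
Total output Q = 310/3, so price P = 375 - 2·(310/3) = 505/3.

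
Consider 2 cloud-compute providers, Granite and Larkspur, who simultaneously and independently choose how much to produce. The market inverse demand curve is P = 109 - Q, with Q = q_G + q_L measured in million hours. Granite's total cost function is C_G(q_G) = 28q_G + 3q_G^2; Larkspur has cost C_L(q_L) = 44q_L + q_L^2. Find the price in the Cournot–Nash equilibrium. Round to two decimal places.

Granite's profit: π_G = (109 - Q)q_G - (28q_G + 3q_G²). Setting ∂π_G/∂q_G = 0: 81 - 8q_G - (q_L) = 0.
Larkspur's profit: π_L = (109 - Q)q_L - (44q_L + q_L²). Setting ∂π_L/∂q_L = 0: 65 - 4q_L - (q_G) = 0.
Rearranging gives the reaction functions q_G = (81 - q_L)/8 and q_L = (65 - q_G)/4.
Substituting one into the other gives q_G = 259/31 and q_L = 439/31.
Total output Q = 698/31, so price P = 109 - 698/31 = 86.4839.

86.48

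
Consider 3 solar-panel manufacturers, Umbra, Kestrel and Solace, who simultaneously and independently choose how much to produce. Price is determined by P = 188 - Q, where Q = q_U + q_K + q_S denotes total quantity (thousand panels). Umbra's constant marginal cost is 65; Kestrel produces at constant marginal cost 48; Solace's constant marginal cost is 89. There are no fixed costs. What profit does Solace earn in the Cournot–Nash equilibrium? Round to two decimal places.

72.25

Umbra's profit: π_U = (188 - Q)q_U - (65q_U). Setting ∂π_U/∂q_U = 0: 123 - 2q_U - (q_K + q_S) = 0.
Kestrel's profit: π_K = (188 - Q)q_K - (48q_K). Setting ∂π_K/∂q_K = 0: 140 - 2q_K - (q_U + q_S) = 0.
Solace's profit: π_S = (188 - Q)q_S - (89q_S). Setting ∂π_S/∂q_S = 0: 99 - 2q_S - (q_U + q_K) = 0.
Summing all 3 equations gives 362 − 4Q = 0, hence Q = 181/2.
Back-substituting: q_U = (123 − 181/2) = 65/2, q_K = (140 − 181/2) = 99/2, q_S = (99 − 181/2) = 17/2.
Price P = 188 - 181/2 = 195/2.
Solace's profit: (195/2 - 89)·(17/2) = 289/4.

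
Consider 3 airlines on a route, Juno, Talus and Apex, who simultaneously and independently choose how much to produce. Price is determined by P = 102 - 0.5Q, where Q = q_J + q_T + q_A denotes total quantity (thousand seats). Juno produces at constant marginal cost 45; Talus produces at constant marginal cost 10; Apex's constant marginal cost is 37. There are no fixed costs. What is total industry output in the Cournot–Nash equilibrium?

Juno's profit: π_J = (102 - 0.5Q)q_J - (45q_J). Setting ∂π_J/∂q_J = 0: 57 - q_J - (1/2)(q_T + q_A) = 0.
Talus's profit: π_T = (102 - 0.5Q)q_T - (10q_T). Setting ∂π_T/∂q_T = 0: 92 - q_T - (1/2)(q_J + q_A) = 0.
Apex's first-order condition: 65 - q_A - (1/2)(q_J + q_T) = 0.
Summing all 3 equations gives 214 − 2Q = 0, hence Q = 107.
Back-substituting: q_J = (57 − 107/2)/(1/2) = 7, q_T = (92 − 107/2)/(1/2) = 77, q_A = (65 − 107/2)/(1/2) = 23.
Total output Q = 7 + 77 + 23 = 107.

107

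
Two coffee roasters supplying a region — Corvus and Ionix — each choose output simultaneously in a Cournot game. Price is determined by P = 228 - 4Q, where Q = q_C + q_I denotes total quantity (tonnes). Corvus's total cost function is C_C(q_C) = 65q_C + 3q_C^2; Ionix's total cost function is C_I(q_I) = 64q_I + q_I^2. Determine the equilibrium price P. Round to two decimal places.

Corvus's profit: π_C = (228 - 4Q)q_C - (65q_C + 3q_C²). Setting ∂π_C/∂q_C = 0: 163 - 14q_C - 4(q_I) = 0.
Ionix's first-order condition: 164 - 10q_I - 4(q_C) = 0.
Rearranging gives the reaction functions q_C = (163 - 4q_I)/14 and q_I = (164 - 4q_C)/10.
Substituting one into the other gives q_C = 487/62 and q_I = 411/31.
Total output Q = 1309/62, so price P = 228 - 4·(1309/62) = 143.5484.

143.55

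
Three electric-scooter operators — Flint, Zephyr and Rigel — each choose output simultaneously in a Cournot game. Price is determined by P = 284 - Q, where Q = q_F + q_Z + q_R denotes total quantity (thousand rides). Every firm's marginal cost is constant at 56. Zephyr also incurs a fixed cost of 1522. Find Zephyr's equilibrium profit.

1727

Each firm earns π_i = (284 - Q)q_i - 56q_i.
First-order condition (treating rivals' output as given): 228 - 2q_i - Σ_{j≠i} q_j = 0.
By symmetry each firm produces the same amount; substituting Σ_{j≠i} q_j = 2q_i yields q_i = 228/4 = 57.
Price P = 284 - 171 = 113.
Zephyr's profit: (113 - 56)·57 - 1522 = 1727.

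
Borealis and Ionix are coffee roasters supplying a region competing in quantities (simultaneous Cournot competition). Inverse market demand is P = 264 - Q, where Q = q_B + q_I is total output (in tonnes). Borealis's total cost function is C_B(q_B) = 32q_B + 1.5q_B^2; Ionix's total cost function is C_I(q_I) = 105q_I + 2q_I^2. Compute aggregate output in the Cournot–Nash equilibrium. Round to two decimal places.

61.93

Borealis's profit: π_B = (264 - Q)q_B - (32q_B + (3/2)q_B²). Setting ∂π_B/∂q_B = 0: 232 - 5q_B - (q_I) = 0.
Ionix's first-order condition: 159 - 6q_I - (q_B) = 0.
Best responses: q_B = (232 - q_I)/5, q_I = (159 - q_B)/6.
Substituting one into the other gives q_B = 1233/29 and q_I = 563/29.
Total output Q = 1233/29 + 563/29 = 1796/29.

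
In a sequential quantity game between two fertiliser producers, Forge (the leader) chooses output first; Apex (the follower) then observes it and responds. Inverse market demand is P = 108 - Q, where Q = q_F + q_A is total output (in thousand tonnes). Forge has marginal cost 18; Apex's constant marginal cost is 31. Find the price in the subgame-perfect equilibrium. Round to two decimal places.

The follower Apex best-responds to any q_F: π_A = (108 - Q)q_A - 31q_A.
Follower FOC: 77 - q_F - 2q_A = 0, so q_A(q_F) = (77 - q_F)/2.
Forge substitutes q_A(q_F) into its own profit: π_F = q_F(108 - q_F - (77 - q_F)/2) - 18q_F = (139/2 - (1/2)q_F)q_F - 18q_F.
The leader's first-order condition 103/2 - q_F = 0 yields q_F = 103/2.
Then q_A = (77 - 103/2)/2 = 51/4.
Total output Q = 257/4, so price P = 108 - 257/4 = 175/4.

43.75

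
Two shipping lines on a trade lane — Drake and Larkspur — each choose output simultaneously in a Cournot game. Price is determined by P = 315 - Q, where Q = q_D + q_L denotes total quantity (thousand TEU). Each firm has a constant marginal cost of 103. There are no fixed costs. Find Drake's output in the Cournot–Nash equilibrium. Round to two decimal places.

Each firm earns π_i = (315 - Q)q_i - 103q_i.
First-order condition (treating rivals' output as given): 212 - 2q_i - q_j = 0.
With identical firms every q_j equals q_i, so q_j = q_i and 212 = 3q_i, giving q_i = 212/3.

70.67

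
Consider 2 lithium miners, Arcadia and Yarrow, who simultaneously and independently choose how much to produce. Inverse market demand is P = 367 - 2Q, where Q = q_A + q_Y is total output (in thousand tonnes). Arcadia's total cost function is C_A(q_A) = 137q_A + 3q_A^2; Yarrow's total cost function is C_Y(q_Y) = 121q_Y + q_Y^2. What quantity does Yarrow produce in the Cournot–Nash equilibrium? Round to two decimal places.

Arcadia's profit: π_A = (367 - 2Q)q_A - (137q_A + 3q_A²). Setting ∂π_A/∂q_A = 0: 230 - 10q_A - 2(q_Y) = 0.
Yarrow's profit: π_Y = (367 - 2Q)q_Y - (121q_Y + q_Y²). Setting ∂π_Y/∂q_Y = 0: 246 - 6q_Y - 2(q_A) = 0.
Rearranging gives the reaction functions q_A = (230 - 2q_Y)/10 and q_Y = (246 - 2q_A)/6.
Solving the pair: q_A = 111/7, q_Y = 250/7.

35.71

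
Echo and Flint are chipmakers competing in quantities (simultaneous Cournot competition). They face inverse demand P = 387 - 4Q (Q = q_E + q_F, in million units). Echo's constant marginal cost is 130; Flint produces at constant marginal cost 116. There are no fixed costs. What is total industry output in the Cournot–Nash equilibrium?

Echo's profit: π_E = (387 - 4Q)q_E - (130q_E). Setting ∂π_E/∂q_E = 0: 257 - 8q_E - 4(q_F) = 0.
Flint's first-order condition: 271 - 8q_F - 4(q_E) = 0.
Best responses: q_E = (257 - 4q_F)/8, q_F = (271 - 4q_E)/8.
Solving the pair: q_E = 81/4, q_F = 95/4.
Total output Q = 81/4 + 95/4 = 44.

44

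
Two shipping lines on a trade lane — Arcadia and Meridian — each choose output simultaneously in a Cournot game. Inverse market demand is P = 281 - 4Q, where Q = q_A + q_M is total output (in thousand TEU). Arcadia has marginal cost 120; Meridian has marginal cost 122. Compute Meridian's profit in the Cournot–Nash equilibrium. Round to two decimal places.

Arcadia's profit: π_A = (281 - 4Q)q_A - (120q_A). Setting ∂π_A/∂q_A = 0: 161 - 8q_A - 4(q_M) = 0.
Meridian's profit: π_M = (281 - 4Q)q_M - (122q_M). Setting ∂π_M/∂q_M = 0: 159 - 8q_M - 4(q_A) = 0.
Best responses: q_A = (161 - 4q_M)/8, q_M = (159 - 4q_A)/8.
Substituting one into the other gives q_A = 163/12 and q_M = 157/12.
Price P = 281 - 4·(80/3) = 523/3.
Meridian's profit: (523/3 - 122)·(157/12) = 684.6944.

684.69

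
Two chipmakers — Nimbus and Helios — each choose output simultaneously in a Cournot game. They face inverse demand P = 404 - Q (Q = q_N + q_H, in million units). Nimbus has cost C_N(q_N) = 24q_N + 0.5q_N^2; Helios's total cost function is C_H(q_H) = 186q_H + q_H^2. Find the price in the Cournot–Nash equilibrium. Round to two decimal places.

260.73

Nimbus's profit: π_N = (404 - Q)q_N - (24q_N + (1/2)q_N²). Setting ∂π_N/∂q_N = 0: 380 - 3q_N - (q_H) = 0.
Helios's profit: π_H = (404 - Q)q_H - (186q_H + q_H²). Setting ∂π_H/∂q_H = 0: 218 - 4q_H - (q_N) = 0.
Rearranging gives the reaction functions q_N = (380 - q_H)/3 and q_H = (218 - q_N)/4.
Solving the pair: q_N = 1302/11, q_H = 274/11.
Total output Q = 1576/11, so price P = 404 - 1576/11 = 260.7273.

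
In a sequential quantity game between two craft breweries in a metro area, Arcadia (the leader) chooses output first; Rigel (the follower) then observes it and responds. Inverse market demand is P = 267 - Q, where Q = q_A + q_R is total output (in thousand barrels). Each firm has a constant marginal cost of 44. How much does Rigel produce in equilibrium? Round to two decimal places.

55.75

Solve by backward induction. Given q_A, the follower Rigel maximises π_R = (267 - q_A - q_R)q_R - 44q_R.
∂π_R/∂q_R = 223 - q_A - 2q_R = 0 gives the reaction function q_R = (223 - q_A)/2.
The leader anticipates this reaction. Substituting into P = 267 - Q gives P = 311/2 - (1/2)q_A, so π_A = (311/2 - (1/2)q_A)q_A - 44q_A.
The leader's first-order condition 223/2 - q_A = 0 yields q_A = 223/2.
Then q_R = (223 - 223/2)/2 = 223/4.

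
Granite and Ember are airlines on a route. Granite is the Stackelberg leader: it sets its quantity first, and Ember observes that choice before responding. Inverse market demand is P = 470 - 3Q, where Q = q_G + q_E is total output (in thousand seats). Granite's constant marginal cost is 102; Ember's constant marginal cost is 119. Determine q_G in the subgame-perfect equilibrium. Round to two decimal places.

64.17

Solve by backward induction. Given q_G, the follower Ember maximises π_E = (470 - 3q_G - 3q_E)q_E - 119q_E.
Follower FOC: 351 - 3q_G - 6q_E = 0, so q_E(q_G) = (351 - 3q_G)/6.
The leader anticipates this reaction. Substituting into P = 470 - 3Q gives P = 589/2 - (3/2)q_G, so π_G = (589/2 - (3/2)q_G)q_G - 102q_G.
Maximising: ∂π_G/∂q_G = 385/2 - 3q_G = 0, giving q_G = 385/6.
Then q_E = (351 - 3·(385/6))/6 = 317/12.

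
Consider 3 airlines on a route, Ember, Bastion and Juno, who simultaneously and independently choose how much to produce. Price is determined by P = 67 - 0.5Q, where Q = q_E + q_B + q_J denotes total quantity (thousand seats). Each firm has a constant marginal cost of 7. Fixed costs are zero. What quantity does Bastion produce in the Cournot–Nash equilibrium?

30

Each firm earns π_i = (67 - 0.5Q)q_i - 7q_i.
First-order condition (treating rivals' output as given): 60 - q_i - (1/2)·Σ_{j≠i} q_j = 0.
By symmetry each firm produces the same amount; substituting Σ_{j≠i} q_j = 2q_i yields q_i = 60/2 = 30.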